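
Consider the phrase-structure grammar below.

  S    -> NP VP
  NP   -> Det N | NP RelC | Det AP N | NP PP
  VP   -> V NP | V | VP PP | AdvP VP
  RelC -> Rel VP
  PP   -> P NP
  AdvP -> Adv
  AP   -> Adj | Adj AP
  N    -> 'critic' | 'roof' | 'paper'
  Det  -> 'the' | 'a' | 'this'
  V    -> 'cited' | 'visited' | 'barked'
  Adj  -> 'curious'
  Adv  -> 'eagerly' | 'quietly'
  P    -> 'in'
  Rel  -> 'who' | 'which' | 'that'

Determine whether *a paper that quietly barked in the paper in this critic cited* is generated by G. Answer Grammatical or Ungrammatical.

[S [NP [NP [Det a] [N paper]] [RelC [Rel that] [VP [VP [AdvP [Adv quietly]] [VP [V barked]]] [PP [P in] [NP [NP [Det the] [N paper]] [PP [P in] [NP [Det this] [N critic]]]]]]]] [VP [V cited]]]
Each bracket corresponds to one application of a listed rule, so the string is derivable from S.

Grammatical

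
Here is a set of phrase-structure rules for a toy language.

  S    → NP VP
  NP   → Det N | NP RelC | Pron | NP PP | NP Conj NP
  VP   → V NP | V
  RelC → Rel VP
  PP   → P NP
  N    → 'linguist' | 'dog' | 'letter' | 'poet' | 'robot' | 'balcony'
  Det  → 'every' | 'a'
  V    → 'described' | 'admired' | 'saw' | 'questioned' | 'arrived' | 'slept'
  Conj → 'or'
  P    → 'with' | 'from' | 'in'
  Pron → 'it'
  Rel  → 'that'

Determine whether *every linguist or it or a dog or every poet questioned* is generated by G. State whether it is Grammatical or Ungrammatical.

S
  NP
    NP
      Det: every
      N: linguist
    Conj: or
    NP
      NP
        Pron: it
      Conj: or
      NP
        NP
          Det: a
          N: dog
        Conj: or
        NP
          Det: every
          N: poet
  VP
    V: questioned
Every word is introduced by a lexical rule and the phrasal rules combine the resulting categories into a single S.

Grammatical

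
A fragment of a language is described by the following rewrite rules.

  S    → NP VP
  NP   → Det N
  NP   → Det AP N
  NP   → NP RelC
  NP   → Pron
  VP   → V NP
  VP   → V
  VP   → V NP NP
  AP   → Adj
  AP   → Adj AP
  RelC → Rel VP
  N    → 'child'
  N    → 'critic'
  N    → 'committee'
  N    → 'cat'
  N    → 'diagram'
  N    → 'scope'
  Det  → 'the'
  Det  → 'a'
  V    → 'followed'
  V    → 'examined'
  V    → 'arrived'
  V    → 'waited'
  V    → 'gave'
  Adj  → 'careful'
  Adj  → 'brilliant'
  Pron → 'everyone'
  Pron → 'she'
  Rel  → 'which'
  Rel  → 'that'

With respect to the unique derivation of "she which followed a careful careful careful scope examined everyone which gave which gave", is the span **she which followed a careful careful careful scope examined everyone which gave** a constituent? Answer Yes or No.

[S [NP [NP [Pron she]] [RelC [Rel which] [VP [V followed] [NP [Det a] [AP [Adj careful] [AP [Adj careful] [AP [Adj careful]]]] [N scope]]]]] [VP [V examined] [NP [NP [NP [Pron everyone]] [RelC [Rel which] [VP [V gave]]]] [RelC [Rel which] [VP [V gave]]]]]]
The smallest constituent containing 'she which followed a careful careful careful scope examined everyone which gave' is the S spanning 'she which followed a careful careful careful scope examined everyone which gave which gave'; no single node in the tree dominates exactly the given words.

No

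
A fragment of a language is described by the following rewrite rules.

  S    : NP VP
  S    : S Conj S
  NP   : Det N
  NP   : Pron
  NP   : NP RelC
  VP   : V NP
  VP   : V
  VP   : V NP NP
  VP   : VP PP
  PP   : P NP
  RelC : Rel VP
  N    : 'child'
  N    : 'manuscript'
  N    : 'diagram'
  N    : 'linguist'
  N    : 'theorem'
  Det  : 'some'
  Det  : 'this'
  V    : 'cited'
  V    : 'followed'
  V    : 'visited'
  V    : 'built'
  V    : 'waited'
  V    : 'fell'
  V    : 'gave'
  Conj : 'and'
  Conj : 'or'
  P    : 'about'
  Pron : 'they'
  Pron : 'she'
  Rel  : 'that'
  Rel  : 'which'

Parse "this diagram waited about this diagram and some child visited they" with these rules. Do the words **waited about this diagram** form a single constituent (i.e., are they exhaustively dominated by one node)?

[S [S [NP [Det this] [N diagram]] [VP [VP [V waited]] [PP [P about] [NP [Det this] [N diagram]]]]] [Conj and] [S [NP [Det some] [N child]] [VP [V visited] [NP [Pron they]]]]]
The words 'waited about this diagram' are exhaustively dominated by a single VP node (built by VP → VP PP), so they form a constituent.

Yes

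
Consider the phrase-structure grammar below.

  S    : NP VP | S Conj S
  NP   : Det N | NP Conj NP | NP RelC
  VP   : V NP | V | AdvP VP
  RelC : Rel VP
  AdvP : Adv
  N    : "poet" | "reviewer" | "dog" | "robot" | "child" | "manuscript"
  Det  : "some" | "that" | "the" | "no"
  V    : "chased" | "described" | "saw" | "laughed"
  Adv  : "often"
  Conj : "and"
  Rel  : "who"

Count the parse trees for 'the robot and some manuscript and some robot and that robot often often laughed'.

Two of the 5 distinct bracketings:
[S [NP [NP [Det the] [N robot]] [Conj and] [NP [NP [Det some] [N manuscript]] [Conj and] [NP [NP [Det some] [N robot]] [Conj and] [NP [Det that] [N robot]]]]] [VP [AdvP [Adv often]] [VP [AdvP [Adv often]] [VP [V laughed]]]]]
[S [NP [NP [Det the] [N robot]] [Conj and] [NP [NP [NP [Det some] [N manuscript]] [Conj and] [NP [Det some] [N robot]]] [Conj and] [NP [Det that] [N robot]]]] [VP [AdvP [Adv often]] [VP [AdvP [Adv often]] [VP [V laughed]]]]]
The trees differ in how a recursive rule is bracketed over the same span.

5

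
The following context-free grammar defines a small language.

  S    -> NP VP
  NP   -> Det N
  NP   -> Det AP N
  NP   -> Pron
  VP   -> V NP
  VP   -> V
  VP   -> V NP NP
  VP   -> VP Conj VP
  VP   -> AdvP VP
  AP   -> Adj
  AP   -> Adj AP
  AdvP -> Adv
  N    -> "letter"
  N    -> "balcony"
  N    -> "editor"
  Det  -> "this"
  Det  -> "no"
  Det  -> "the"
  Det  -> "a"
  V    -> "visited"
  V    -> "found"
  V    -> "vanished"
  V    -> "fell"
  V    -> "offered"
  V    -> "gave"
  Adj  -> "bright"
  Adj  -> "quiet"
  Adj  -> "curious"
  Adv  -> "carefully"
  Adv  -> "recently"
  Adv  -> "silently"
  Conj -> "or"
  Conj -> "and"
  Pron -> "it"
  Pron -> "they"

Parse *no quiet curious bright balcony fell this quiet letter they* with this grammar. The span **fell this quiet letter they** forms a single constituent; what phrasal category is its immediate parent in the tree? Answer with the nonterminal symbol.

S
  NP
    Det: no
    AP
      Adj: quiet
      AP
        Adj: curious
        AP
          Adj: bright
    N: balcony
  VP
    V: fell
    NP
      Det: this
      AP
        Adj: quiet
      N: letter
    NP
      Pron: they
The span 'fell this quiet letter they' is the VP node built by VP → V NP NP.
Its mother is the S built by S → NP VP.

S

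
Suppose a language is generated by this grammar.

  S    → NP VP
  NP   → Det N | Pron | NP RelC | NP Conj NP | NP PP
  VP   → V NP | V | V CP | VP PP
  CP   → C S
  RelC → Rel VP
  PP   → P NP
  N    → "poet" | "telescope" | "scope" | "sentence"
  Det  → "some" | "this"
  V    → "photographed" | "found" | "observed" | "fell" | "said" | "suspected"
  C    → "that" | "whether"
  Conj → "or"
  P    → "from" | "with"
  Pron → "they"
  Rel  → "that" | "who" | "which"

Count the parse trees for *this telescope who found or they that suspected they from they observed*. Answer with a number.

7

Two of the 7 distinct bracketings:
[S [NP [NP [NP [NP [Det this] [N telescope]] [RelC [Rel who] [VP [V found]]]] [Conj or] [NP [Pron they]]] [RelC [Rel that] [VP [V suspected] [NP [NP [Pron they]] [PP [P from] [NP [Pron they]]]]]]] [VP [V observed]]]
[S [NP [NP [NP [NP [Det this] [N telescope]] [RelC [Rel who] [VP [V found]]]] [Conj or] [NP [Pron they]]] [RelC [Rel that] [VP [VP [V suspected] [NP [Pron they]]] [PP [P from] [NP [Pron they]]]]]] [VP [V observed]]]
The difference turns on whether NP → NP PP is used at the relevant span, versus an alternative expansion of NP.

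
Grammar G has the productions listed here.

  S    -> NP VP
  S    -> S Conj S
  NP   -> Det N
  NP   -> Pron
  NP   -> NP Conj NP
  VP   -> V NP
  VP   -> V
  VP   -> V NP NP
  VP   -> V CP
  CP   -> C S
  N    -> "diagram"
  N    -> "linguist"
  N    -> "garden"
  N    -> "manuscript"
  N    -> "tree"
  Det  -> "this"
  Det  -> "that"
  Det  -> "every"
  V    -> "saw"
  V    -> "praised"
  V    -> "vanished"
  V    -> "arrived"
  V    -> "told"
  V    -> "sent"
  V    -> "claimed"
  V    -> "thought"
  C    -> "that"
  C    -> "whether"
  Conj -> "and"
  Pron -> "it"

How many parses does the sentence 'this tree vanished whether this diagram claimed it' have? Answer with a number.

[S [NP [Det this] [N tree]] [VP [V vanished] [CP [C whether] [S [NP [Det this] [N diagram]] [VP [V claimed] [NP [Pron it]]]]]]]
No rule offers an alternative attachment or grouping for any span, so this is the only derivation.

1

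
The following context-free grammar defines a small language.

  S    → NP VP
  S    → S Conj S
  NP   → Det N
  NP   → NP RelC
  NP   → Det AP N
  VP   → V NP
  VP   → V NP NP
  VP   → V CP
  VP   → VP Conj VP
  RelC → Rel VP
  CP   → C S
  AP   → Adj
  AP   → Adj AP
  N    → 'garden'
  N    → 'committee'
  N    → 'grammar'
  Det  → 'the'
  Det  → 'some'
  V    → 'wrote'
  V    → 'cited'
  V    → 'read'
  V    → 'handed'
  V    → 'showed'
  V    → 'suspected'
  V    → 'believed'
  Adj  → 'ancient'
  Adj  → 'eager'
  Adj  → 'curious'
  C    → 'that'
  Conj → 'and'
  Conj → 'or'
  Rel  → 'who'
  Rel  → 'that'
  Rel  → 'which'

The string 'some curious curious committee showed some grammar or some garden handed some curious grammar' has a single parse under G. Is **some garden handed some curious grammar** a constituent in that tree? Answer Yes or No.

[S [S [NP [Det some] [AP [Adj curious] [AP [Adj curious]]] [N committee]] [VP [V showed] [NP [Det some] [N grammar]]]] [Conj or] [S [NP [Det some] [N garden]] [VP [V handed] [NP [Det some] [AP [Adj curious]] [N grammar]]]]]
The words 'some garden handed some curious grammar' are exhaustively dominated by a single S node (built by S → NP VP), so they form a constituent.

Yes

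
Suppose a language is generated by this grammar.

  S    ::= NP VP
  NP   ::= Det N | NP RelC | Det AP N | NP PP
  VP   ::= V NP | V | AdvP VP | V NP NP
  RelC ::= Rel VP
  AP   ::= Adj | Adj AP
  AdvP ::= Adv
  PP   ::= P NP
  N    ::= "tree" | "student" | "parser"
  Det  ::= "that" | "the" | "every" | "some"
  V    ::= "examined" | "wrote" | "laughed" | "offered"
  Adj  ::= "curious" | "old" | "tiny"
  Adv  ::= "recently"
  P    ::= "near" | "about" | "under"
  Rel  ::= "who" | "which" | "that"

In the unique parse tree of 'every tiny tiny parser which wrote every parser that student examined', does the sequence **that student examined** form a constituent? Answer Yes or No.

[S [NP [NP [Det every] [AP [Adj tiny] [AP [Adj tiny]]] [N parser]] [RelC [Rel which] [VP [V wrote] [NP [Det every] [N parser]] [NP [Det that] [N student]]]]] [VP [V examined]]]
The smallest constituent containing 'that student examined' is the S spanning 'every tiny tiny parser which wrote every parser that student examined'; no single node in the tree dominates exactly the given words.

No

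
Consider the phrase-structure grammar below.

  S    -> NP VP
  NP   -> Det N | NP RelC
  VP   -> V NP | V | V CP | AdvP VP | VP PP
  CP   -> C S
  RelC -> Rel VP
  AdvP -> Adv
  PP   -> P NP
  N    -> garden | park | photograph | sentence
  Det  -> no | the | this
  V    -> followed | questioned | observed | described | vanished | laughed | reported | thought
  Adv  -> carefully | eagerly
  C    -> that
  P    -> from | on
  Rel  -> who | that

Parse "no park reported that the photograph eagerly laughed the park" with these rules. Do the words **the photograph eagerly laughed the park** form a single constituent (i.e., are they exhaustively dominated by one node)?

[S [NP [Det no] [N park]] [VP [V reported] [CP [C that] [S [NP [Det the] [N photograph]] [VP [AdvP [Adv eagerly]] [VP [V laughed] [NP [Det the] [N park]]]]]]]]
The words 'the photograph eagerly laughed the park' are exhaustively dominated by a single S node (built by S → NP VP), so they form a constituent.

Yes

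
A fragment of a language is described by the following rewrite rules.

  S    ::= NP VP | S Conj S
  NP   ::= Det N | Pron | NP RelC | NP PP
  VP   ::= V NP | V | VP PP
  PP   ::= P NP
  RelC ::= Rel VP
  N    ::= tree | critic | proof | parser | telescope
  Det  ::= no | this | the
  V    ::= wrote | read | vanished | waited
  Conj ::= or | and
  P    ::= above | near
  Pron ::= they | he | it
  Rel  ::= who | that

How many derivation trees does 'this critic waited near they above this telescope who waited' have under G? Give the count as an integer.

Two of the 3 distinct bracketings:
[S [NP [Det this] [N critic]] [VP [VP [V waited]] [PP [P near] [NP [NP [NP [Pron they]] [PP [P above] [NP [Det this] [N telescope]]]] [RelC [Rel who] [VP [V waited]]]]]]]
[S [NP [Det this] [N critic]] [VP [VP [V waited]] [PP [P near] [NP [NP [Pron they]] [PP [P above] [NP [NP [Det this] [N telescope]] [RelC [Rel who] [VP [V waited]]]]]]]]]
The trees differ in how a recursive rule is bracketed over the same span.

3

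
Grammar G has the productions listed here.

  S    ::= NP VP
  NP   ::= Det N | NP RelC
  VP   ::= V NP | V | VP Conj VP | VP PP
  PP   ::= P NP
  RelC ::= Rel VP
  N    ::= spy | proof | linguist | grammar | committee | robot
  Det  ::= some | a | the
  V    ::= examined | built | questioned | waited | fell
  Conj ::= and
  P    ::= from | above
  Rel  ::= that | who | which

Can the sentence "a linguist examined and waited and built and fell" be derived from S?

S
  NP
    Det: a
    N: linguist
  VP
    VP
      V: examined
    Conj: and
    VP
      VP
        V: waited
      Conj: and
      VP
        VP
          V: built
        Conj: and
        VP
          V: fell
Every word is introduced by a lexical rule and the phrasal rules combine the resulting categories into a single S.

Grammatical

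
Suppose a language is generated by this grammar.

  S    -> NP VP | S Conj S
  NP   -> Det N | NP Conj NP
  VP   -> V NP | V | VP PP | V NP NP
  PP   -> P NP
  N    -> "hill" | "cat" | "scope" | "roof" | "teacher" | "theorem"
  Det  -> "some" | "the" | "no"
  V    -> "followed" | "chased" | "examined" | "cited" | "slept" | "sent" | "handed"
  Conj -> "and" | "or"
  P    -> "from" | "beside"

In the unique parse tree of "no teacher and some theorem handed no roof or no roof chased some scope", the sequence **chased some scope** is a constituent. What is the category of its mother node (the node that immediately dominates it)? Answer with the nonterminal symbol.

S

[S [S [NP [NP [Det no] [N teacher]] [Conj and] [NP [Det some] [N theorem]]] [VP [V handed] [NP [Det no] [N roof]]]] [Conj or] [S [NP [Det no] [N roof]] [VP [V chased] [NP [Det some] [N scope]]]]]
The span 'chased some scope' is the VP node built by VP → V NP.
Its mother is the S built by S → NP VP.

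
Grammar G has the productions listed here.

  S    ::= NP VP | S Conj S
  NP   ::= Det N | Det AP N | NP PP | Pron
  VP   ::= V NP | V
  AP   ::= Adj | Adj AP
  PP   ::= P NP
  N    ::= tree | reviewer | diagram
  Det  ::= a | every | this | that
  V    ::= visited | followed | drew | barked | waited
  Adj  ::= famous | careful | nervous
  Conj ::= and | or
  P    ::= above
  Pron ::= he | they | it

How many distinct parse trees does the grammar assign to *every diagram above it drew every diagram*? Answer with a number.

1

[S [NP [NP [Det every] [N diagram]] [PP [P above] [NP [Pron it]]]] [VP [V drew] [NP [Det every] [N diagram]]]]
No rule offers an alternative attachment or grouping for any span, so this is the only derivation.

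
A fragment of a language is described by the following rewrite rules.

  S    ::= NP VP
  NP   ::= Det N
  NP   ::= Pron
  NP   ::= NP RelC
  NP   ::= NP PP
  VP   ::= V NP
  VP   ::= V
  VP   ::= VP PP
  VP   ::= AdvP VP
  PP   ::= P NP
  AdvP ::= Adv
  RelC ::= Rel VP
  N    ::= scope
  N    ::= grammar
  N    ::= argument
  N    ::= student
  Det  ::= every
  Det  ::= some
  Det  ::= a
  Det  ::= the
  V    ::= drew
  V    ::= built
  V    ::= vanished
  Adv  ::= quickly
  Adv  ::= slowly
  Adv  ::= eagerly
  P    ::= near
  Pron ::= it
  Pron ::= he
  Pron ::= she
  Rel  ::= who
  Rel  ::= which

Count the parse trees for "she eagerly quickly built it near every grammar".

Two of the 4 distinct bracketings:
[S [NP [Pron she]] [VP [VP [AdvP [Adv eagerly]] [VP [AdvP [Adv quickly]] [VP [V built] [NP [Pron it]]]]] [PP [P near] [NP [Det every] [N grammar]]]]]
[S [NP [Pron she]] [VP [AdvP [Adv eagerly]] [VP [VP [AdvP [Adv quickly]] [VP [V built] [NP [Pron it]]]] [PP [P near] [NP [Det every] [N grammar]]]]]]
The trees differ in how a recursive rule is bracketed over the same span.

4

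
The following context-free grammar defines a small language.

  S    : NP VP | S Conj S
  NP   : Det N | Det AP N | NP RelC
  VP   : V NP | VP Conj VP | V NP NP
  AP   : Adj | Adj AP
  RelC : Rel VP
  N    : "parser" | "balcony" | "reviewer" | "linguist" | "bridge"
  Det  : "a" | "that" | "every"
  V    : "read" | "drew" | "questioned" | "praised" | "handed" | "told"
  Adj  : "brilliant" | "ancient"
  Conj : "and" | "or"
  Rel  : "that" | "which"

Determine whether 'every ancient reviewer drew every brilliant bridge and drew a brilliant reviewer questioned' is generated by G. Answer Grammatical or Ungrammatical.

For S → NP VP, the only prefix that parses as NP is 'every ancient reviewer', but the remainder 'drew every brilliant bridge and drew a brilliant reviewer questioned' is not a VP under these rules. The alternative S rule S → S Conj S likewise has no satisfying split.

Ungrammatical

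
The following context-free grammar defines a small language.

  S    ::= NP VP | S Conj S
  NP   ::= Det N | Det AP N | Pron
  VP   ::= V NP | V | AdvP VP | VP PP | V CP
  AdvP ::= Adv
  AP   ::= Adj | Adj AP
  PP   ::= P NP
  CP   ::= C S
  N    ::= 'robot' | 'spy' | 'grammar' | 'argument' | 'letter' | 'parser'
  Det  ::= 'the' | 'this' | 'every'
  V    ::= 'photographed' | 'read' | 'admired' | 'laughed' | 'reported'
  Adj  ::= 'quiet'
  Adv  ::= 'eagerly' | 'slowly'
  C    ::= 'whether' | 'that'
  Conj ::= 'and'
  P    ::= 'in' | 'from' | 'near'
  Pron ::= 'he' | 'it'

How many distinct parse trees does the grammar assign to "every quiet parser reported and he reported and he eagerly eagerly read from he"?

6

Two of the 6 distinct bracketings:
[S [S [NP [Det every] [AP [Adj quiet]] [N parser]] [VP [V reported]]] [Conj and] [S [S [NP [Pron he]] [VP [V reported]]] [Conj and] [S [NP [Pron he]] [VP [AdvP [Adv eagerly]] [VP [AdvP [Adv eagerly]] [VP [VP [V read]] [PP [P from] [NP [Pron he]]]]]]]]]
[S [S [NP [Det every] [AP [Adj quiet]] [N parser]] [VP [V reported]]] [Conj and] [S [S [NP [Pron he]] [VP [V reported]]] [Conj and] [S [NP [Pron he]] [VP [AdvP [Adv eagerly]] [VP [VP [AdvP [Adv eagerly]] [VP [V read]]] [PP [P from] [NP [Pron he]]]]]]]]
The trees differ in how a recursive rule is bracketed over the same span.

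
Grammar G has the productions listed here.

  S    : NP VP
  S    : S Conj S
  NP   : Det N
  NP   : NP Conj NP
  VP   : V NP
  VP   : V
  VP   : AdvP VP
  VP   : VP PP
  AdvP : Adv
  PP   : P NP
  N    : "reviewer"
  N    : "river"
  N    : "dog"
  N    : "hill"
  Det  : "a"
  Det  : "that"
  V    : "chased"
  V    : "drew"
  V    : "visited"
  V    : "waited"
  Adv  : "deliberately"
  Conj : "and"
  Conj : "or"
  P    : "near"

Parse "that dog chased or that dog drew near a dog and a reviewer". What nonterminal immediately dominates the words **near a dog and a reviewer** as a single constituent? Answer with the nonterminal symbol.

PP

[S [S [NP [Det that] [N dog]] [VP [V chased]]] [Conj or] [S [NP [Det that] [N dog]] [VP [VP [V drew]] [PP [P near] [NP [NP [Det a] [N dog]] [Conj and] [NP [Det a] [N reviewer]]]]]]]
The span 'near a dog and a reviewer' is the PP node built by PP → P NP.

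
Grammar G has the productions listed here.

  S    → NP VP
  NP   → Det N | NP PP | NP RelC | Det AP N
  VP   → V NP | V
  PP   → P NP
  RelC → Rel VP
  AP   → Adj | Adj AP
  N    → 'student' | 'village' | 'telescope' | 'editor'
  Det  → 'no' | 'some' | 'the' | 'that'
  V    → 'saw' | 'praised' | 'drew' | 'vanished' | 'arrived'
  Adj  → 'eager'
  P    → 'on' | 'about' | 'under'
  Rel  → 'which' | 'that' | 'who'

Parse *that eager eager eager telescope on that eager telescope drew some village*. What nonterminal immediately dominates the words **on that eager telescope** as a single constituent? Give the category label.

[S [NP [NP [Det that] [AP [Adj eager] [AP [Adj eager] [AP [Adj eager]]]] [N telescope]] [PP [P on] [NP [Det that] [AP [Adj eager]] [N telescope]]]] [VP [V drew] [NP [Det some] [N village]]]]
The span 'on that eager telescope' is the PP node built by PP → P NP.

PP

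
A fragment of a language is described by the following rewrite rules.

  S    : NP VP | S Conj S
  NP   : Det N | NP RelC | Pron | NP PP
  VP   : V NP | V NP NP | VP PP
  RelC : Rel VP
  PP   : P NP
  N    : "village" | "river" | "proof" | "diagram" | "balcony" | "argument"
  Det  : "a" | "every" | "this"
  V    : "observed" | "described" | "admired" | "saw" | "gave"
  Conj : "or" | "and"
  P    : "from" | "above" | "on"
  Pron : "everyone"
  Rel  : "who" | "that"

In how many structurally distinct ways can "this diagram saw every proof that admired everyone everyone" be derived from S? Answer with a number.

The two bracketings:
[S [NP [Det this] [N diagram]] [VP [V saw] [NP [NP [Det every] [N proof]] [RelC [Rel that] [VP [V admired] [NP [Pron everyone]] [NP [Pron everyone]]]]]]]
[S [NP [Det this] [N diagram]] [VP [V saw] [NP [NP [Det every] [N proof]] [RelC [Rel that] [VP [V admired] [NP [Pron everyone]]]]] [NP [Pron everyone]]]]
The trees differ in how a recursive rule is bracketed over the same span.

2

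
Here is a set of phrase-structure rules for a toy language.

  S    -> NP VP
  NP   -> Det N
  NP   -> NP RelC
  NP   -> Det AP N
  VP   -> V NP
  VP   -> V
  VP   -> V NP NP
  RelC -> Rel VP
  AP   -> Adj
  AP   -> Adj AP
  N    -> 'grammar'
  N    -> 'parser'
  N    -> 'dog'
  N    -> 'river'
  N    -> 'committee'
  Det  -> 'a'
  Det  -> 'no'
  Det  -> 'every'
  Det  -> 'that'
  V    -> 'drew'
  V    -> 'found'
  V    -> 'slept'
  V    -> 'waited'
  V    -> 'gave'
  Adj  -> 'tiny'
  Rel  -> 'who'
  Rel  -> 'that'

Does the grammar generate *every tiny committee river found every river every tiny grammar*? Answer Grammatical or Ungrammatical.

An N word can never sit immediately before an N word in any string this grammar generates, so the substring 'committee river' rules out a derivation.

Ungrammatical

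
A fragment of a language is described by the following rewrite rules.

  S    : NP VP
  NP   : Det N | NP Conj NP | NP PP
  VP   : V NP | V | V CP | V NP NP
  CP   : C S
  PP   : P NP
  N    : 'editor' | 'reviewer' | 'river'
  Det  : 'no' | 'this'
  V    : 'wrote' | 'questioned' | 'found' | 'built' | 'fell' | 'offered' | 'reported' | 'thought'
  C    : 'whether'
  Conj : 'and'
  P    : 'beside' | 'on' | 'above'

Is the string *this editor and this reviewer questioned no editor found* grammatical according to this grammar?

For S → NP VP, every NP-prefix leaves a non-VP remainder: after 'this editor' the remainder is not a VP; after 'this editor and this reviewer' the remainder is not a VP.

Ungrammatical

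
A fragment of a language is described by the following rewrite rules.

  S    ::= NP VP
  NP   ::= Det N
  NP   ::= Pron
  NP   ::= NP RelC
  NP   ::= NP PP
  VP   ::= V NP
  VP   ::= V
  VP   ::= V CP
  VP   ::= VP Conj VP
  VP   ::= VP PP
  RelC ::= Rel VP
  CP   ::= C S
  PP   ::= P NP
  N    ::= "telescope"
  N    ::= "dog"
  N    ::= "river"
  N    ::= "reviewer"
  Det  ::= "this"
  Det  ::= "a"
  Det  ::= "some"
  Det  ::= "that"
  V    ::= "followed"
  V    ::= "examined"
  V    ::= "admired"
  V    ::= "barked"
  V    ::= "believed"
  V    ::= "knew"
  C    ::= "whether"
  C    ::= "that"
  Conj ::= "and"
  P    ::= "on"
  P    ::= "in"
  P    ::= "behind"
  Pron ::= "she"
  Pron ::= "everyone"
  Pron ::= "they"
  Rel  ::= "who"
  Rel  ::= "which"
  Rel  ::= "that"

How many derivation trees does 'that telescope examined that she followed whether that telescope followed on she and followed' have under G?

Two of the 6 distinct bracketings:
[S [NP [Det that] [N telescope]] [VP [V examined] [CP [C that] [S [NP [Pron she]] [VP [V followed] [CP [C whether] [S [NP [Det that] [N telescope]] [VP [VP [VP [V followed]] [PP [P on] [NP [Pron she]]]] [Conj and] [VP [V followed]]]]]]]]]]
[S [NP [Det that] [N telescope]] [VP [V examined] [CP [C that] [S [NP [Pron she]] [VP [VP [V followed] [CP [C whether] [S [NP [Det that] [N telescope]] [VP [VP [V followed]] [PP [P on] [NP [Pron she]]]]]]] [Conj and] [VP [V followed]]]]]]]
The trees differ in how a recursive rule is bracketed over the same span.

6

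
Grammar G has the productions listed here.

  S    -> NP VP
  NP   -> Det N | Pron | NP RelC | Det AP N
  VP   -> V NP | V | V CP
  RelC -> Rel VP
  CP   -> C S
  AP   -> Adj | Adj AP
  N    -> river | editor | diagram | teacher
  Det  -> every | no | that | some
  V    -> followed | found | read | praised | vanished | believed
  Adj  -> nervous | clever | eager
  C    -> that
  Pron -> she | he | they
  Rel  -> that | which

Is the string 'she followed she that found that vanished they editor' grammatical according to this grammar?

A Pron word can never sit immediately before an N word in any string this grammar generates, so the substring 'they editor' rules out a derivation.

Ungrammatical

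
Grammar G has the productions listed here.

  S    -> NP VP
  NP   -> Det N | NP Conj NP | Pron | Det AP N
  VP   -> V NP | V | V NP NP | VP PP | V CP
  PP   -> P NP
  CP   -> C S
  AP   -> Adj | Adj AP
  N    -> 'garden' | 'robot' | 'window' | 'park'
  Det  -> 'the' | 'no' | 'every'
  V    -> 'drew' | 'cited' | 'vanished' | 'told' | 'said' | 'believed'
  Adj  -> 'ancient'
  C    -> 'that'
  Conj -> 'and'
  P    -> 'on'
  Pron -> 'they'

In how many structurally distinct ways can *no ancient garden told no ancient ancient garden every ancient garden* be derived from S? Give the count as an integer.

[S [NP [Det no] [AP [Adj ancient]] [N garden]] [VP [V told] [NP [Det no] [AP [Adj ancient] [AP [Adj ancient]]] [N garden]] [NP [Det every] [AP [Adj ancient]] [N garden]]]]
No rule offers an alternative attachment or grouping for any span, so this is the only derivation.

1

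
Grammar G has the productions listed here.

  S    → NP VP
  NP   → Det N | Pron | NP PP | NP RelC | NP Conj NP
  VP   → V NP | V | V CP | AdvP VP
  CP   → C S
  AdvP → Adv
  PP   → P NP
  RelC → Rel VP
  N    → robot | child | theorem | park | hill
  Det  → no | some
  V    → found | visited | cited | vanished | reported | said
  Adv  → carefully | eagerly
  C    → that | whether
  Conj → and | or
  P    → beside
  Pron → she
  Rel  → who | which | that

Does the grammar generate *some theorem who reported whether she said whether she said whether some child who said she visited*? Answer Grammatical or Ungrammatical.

Ungrammatical

For S → NP VP, every NP-prefix leaves a non-VP remainder: after 'some theorem' the remainder is not a VP; after 'some theorem who reported' the remainder is not a VP; after 'some theorem who reported whether she said' the remainder is not a VP (and 1 more).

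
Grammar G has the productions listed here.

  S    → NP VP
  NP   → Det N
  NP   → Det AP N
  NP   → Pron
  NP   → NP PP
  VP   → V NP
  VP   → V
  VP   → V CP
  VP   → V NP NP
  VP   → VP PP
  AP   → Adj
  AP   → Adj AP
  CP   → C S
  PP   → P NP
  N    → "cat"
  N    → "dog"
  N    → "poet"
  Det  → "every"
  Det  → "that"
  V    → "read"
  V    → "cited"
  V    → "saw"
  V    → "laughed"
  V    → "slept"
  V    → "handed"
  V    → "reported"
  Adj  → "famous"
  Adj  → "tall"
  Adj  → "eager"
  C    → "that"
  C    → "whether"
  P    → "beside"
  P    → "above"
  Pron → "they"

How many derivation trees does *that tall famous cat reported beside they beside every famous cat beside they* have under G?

5

Two of the 5 distinct bracketings:
[S [NP [Det that] [AP [Adj tall] [AP [Adj famous]]] [N cat]] [VP [VP [V reported]] [PP [P beside] [NP [NP [Pron they]] [PP [P beside] [NP [NP [Det every] [AP [Adj famous]] [N cat]] [PP [P beside] [NP [Pron they]]]]]]]]]
[S [NP [Det that] [AP [Adj tall] [AP [Adj famous]]] [N cat]] [VP [VP [V reported]] [PP [P beside] [NP [NP [NP [Pron they]] [PP [P beside] [NP [Det every] [AP [Adj famous]] [N cat]]]] [PP [P beside] [NP [Pron they]]]]]]]
The trees differ in how a recursive rule is bracketed over the same span.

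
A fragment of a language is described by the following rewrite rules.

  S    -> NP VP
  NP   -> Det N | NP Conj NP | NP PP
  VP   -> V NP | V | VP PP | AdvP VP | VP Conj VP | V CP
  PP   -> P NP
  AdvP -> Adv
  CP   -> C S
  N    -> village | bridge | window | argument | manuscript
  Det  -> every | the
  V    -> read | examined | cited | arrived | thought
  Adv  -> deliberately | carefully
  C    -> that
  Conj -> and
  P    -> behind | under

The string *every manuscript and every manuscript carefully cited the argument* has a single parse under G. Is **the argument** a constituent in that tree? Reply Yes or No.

Yes

[S [NP [NP [Det every] [N manuscript]] [Conj and] [NP [Det every] [N manuscript]]] [VP [AdvP [Adv carefully]] [VP [V cited] [NP [Det the] [N argument]]]]]
The words 'the argument' are exhaustively dominated by a single NP node (built by NP → Det N), so they form a constituent.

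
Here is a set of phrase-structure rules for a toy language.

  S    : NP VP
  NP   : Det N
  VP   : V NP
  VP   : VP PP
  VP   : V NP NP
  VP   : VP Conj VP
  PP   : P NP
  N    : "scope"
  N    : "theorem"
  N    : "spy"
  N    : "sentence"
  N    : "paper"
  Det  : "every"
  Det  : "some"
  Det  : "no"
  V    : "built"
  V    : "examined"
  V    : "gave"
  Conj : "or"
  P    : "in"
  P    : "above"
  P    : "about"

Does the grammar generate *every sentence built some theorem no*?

Ungrammatical

For S → NP VP, the only prefix that parses as NP is 'every sentence', but the remainder 'built some theorem no' is not a VP under these rules.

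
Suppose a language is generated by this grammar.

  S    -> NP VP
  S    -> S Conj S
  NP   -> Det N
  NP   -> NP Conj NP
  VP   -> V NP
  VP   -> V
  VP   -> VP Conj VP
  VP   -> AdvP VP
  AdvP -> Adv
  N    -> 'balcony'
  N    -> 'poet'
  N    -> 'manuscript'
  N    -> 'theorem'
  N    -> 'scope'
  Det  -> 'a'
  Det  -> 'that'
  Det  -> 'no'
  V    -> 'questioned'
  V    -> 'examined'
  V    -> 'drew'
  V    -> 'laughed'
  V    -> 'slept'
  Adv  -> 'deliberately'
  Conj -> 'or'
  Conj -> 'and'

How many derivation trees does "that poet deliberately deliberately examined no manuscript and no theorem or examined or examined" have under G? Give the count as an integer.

Two of the 9 distinct bracketings:
[S [NP [Det that] [N poet]] [VP [VP [AdvP [Adv deliberately]] [VP [AdvP [Adv deliberately]] [VP [V examined] [NP [NP [Det no] [N manuscript]] [Conj and] [NP [Det no] [N theorem]]]]]] [Conj or] [VP [VP [V examined]] [Conj or] [VP [V examined]]]]]
[S [NP [Det that] [N poet]] [VP [VP [VP [AdvP [Adv deliberately]] [VP [AdvP [Adv deliberately]] [VP [V examined] [NP [NP [Det no] [N manuscript]] [Conj and] [NP [Det no] [N theorem]]]]]] [Conj or] [VP [V examined]]] [Conj or] [VP [V examined]]]]
The trees differ in how a recursive rule is bracketed over the same span.

9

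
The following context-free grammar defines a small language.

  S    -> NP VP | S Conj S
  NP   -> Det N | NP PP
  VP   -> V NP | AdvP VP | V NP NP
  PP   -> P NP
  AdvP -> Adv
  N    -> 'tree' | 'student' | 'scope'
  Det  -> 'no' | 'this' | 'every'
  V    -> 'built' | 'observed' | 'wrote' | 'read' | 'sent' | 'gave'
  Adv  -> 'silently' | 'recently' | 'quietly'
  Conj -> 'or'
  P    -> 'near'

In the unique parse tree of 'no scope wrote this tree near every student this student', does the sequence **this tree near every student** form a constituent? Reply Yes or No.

Yes

[S [NP [Det no] [N scope]] [VP [V wrote] [NP [NP [Det this] [N tree]] [PP [P near] [NP [Det every] [N student]]]] [NP [Det this] [N student]]]]
The words 'this tree near every student' are exhaustively dominated by a single NP node (built by NP → NP PP), so they form a constituent.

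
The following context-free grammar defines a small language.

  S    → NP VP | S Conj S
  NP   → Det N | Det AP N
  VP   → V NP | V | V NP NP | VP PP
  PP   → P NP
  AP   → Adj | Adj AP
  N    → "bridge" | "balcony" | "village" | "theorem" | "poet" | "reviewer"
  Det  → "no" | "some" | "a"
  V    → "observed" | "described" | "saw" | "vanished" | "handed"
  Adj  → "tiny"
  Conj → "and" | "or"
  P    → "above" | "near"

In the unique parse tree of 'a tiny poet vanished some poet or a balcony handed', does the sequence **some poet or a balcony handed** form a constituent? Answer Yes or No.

No

[S [S [NP [Det a] [AP [Adj tiny]] [N poet]] [VP [V vanished] [NP [Det some] [N poet]]]] [Conj or] [S [NP [Det a] [N balcony]] [VP [V handed]]]]
The smallest constituent containing 'some poet or a balcony handed' is the S spanning 'a tiny poet vanished some poet or a balcony handed'; no single node in the tree dominates exactly the given words.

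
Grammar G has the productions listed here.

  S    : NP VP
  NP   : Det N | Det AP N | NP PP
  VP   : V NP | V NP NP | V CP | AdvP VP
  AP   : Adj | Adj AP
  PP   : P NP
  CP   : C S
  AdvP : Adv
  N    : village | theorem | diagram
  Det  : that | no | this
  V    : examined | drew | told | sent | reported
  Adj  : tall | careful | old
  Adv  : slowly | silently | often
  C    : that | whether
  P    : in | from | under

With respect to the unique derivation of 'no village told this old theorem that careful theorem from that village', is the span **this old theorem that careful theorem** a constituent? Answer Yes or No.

[S [NP [Det no] [N village]] [VP [V told] [NP [Det this] [AP [Adj old]] [N theorem]] [NP [NP [Det that] [AP [Adj careful]] [N theorem]] [PP [P from] [NP [Det that] [N village]]]]]]
The smallest constituent containing 'this old theorem that careful theorem' is the VP spanning 'told this old theorem that careful theorem from that village'; no single node in the tree dominates exactly the given words.

No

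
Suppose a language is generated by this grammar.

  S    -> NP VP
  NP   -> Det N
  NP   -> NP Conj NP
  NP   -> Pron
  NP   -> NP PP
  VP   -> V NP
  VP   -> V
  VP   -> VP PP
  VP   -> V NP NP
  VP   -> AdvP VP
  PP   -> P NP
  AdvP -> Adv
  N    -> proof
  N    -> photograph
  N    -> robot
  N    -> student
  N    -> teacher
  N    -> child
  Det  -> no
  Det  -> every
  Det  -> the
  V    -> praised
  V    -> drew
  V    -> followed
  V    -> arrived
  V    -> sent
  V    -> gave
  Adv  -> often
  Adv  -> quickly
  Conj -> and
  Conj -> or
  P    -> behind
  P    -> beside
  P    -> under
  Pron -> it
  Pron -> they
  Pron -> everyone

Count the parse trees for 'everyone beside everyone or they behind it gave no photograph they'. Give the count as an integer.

5

Two of the 5 distinct bracketings:
[S [NP [NP [NP [Pron everyone]] [PP [P beside] [NP [Pron everyone]]]] [Conj or] [NP [NP [Pron they]] [PP [P behind] [NP [Pron it]]]]] [VP [V gave] [NP [Det no] [N photograph]] [NP [Pron they]]]]
[S [NP [NP [Pron everyone]] [PP [P beside] [NP [NP [Pron everyone]] [Conj or] [NP [NP [Pron they]] [PP [P behind] [NP [Pron it]]]]]]] [VP [V gave] [NP [Det no] [N photograph]] [NP [Pron they]]]]
The trees differ in how a recursive rule is bracketed over the same span.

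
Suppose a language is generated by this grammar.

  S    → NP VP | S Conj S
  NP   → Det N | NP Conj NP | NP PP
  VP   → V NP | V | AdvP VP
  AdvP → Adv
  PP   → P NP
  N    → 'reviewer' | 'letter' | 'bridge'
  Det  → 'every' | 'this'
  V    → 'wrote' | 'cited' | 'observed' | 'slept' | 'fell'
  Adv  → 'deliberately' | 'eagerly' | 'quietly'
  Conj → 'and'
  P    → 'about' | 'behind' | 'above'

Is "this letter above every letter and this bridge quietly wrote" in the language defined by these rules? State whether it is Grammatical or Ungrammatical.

[S [NP [NP [NP [Det this] [N letter]] [PP [P above] [NP [Det every] [N letter]]]] [Conj and] [NP [Det this] [N bridge]]] [VP [AdvP [Adv quietly]] [VP [V wrote]]]]
The bracketing above is licensed at every node by one of the given productions, with S at the root.

Grammatical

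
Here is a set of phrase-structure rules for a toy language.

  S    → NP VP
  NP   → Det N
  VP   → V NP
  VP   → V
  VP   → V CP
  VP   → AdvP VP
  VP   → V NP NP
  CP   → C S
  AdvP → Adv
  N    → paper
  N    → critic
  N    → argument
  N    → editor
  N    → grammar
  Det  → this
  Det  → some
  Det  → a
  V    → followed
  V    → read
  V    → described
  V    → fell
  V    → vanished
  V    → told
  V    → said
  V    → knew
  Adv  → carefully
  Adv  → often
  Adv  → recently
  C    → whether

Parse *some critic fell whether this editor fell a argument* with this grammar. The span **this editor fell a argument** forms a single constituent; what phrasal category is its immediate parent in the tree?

[S [NP [Det some] [N critic]] [VP [V fell] [CP [C whether] [S [NP [Det this] [N editor]] [VP [V fell] [NP [Det a] [N argument]]]]]]]
The span 'this editor fell a argument' is the S node built by S → NP VP.
Its mother is the CP built by CP → C S.

CP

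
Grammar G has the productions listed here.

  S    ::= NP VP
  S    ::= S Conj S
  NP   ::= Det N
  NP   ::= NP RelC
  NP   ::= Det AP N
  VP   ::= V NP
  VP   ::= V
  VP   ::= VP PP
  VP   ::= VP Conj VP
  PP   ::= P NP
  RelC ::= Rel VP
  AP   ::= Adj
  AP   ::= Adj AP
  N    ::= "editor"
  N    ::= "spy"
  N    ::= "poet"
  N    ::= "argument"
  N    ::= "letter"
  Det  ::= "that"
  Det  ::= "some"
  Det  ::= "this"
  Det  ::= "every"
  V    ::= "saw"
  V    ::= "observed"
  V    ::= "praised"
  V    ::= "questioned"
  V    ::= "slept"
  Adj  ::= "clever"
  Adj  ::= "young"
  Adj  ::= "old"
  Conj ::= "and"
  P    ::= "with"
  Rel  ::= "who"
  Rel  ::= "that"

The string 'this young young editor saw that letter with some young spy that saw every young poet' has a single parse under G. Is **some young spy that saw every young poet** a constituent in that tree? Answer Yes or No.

Yes

[S [NP [Det this] [AP [Adj young] [AP [Adj young]]] [N editor]] [VP [VP [V saw] [NP [Det that] [N letter]]] [PP [P with] [NP [NP [Det some] [AP [Adj young]] [N spy]] [RelC [Rel that] [VP [V saw] [NP [Det every] [AP [Adj young]] [N poet]]]]]]]]
The words 'some young spy that saw every young poet' are exhaustively dominated by a single NP node (built by NP → NP RelC), so they form a constituent.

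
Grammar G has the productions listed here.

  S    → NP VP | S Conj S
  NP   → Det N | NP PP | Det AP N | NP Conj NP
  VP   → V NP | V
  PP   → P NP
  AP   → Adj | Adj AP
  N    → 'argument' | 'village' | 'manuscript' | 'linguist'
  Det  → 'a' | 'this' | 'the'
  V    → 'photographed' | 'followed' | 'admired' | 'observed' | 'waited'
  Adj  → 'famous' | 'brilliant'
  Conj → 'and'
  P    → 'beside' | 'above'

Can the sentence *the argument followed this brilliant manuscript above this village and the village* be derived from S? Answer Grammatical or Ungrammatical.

S
  NP
    Det: the
    N: argument
  VP
    V: followed
    NP
      NP
        Det: this
        AP
          Adj: brilliant
        N: manuscript
      PP
        P: above
        NP
          NP
            Det: this
            N: village
          Conj: and
          NP
            Det: the
            N: village
The bracketing above is licensed at every node by one of the given productions, with S at the root.

Grammatical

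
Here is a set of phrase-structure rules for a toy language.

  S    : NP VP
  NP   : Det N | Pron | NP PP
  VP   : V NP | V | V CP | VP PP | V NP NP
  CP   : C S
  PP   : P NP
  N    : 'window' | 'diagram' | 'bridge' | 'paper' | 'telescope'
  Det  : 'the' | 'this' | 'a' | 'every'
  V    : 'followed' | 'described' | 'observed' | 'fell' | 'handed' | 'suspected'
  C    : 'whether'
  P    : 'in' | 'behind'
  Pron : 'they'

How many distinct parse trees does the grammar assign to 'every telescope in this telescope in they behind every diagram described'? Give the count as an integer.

Two of the 5 distinct bracketings:
[S [NP [NP [Det every] [N telescope]] [PP [P in] [NP [NP [Det this] [N telescope]] [PP [P in] [NP [NP [Pron they]] [PP [P behind] [NP [Det every] [N diagram]]]]]]]] [VP [V described]]]
[S [NP [NP [Det every] [N telescope]] [PP [P in] [NP [NP [NP [Det this] [N telescope]] [PP [P in] [NP [Pron they]]]] [PP [P behind] [NP [Det every] [N diagram]]]]]] [VP [V described]]]
The trees differ in how a recursive rule is bracketed over the same span.

5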